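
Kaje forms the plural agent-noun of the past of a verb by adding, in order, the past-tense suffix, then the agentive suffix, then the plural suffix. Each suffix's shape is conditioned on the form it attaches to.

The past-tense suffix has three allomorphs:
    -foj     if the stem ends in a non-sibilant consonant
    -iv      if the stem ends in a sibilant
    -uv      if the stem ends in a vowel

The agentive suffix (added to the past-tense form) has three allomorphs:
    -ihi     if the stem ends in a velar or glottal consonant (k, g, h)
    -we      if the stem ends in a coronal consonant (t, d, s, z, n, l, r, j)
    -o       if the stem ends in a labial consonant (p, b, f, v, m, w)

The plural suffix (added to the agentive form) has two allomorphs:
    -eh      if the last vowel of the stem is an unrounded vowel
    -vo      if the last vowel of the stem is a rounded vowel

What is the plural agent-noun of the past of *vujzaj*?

Since the final sound of *vujzaj* is /j/ (a non-sibilant consonant), it takes -foj, giving *vujzajfoj*.
The past-tense form *vujzajfoj* — final consonant /j/ (coronal) → -we → *vujzajfojwe*.
The agentive form *vujzajfojwe* — last vowel /e/ (an unrounded vowel) → -eh → *vujzajfojweeh*.

vujzajfojweeh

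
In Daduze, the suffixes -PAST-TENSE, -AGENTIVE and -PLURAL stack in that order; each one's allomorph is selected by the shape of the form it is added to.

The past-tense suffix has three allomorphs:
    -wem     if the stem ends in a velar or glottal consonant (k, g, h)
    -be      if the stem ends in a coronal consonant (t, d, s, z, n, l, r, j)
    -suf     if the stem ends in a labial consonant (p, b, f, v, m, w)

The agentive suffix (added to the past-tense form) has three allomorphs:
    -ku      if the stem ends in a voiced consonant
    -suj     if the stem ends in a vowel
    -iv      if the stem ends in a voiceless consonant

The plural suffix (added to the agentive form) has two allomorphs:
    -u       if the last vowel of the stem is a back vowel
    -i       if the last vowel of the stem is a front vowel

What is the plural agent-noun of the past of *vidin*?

vidinbesuju

*vidin*: final consonant = /n/, coronal → -be → *vidinbe*.
Since the final sound of the past-tense form *vidinbe* is /e/ (a vowel), it takes -suj, giving *vidinbesuj*.
The agentive form *vidinbesuj* — last vowel /u/ (a back vowel) → -u → *vidinbesuju*.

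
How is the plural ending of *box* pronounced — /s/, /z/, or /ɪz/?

The stem *box* ends in a sibilant (/s, z, ʃ, ʒ, tʃ, dʒ/).
The plural suffix surfaces as /ɪz/ after sibilants, /s/ after other voiceless consonants, and /z/ after other voiced sounds.
So the plural -s on *box* is pronounced /ɪz/.

/ɪz/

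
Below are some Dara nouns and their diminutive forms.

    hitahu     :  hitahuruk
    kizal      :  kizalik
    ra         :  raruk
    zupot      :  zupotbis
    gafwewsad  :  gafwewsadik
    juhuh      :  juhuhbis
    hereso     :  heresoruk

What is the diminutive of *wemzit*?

wemzitbis

The suffix is conditioned by the final sound: -bis when the stem ends in a voiceless consonant (*zupot*, *juhuh*); -ik when the stem ends in a voiced consonant (*kizal*, *gafwewsad*); -ruk when the stem ends in a vowel (*hitahu*, *ra*, *hereso*).
The final sound of *wemzit* is /t/, which is a voiceless consonant, so the suffix is -bis, giving *wemzitbis*.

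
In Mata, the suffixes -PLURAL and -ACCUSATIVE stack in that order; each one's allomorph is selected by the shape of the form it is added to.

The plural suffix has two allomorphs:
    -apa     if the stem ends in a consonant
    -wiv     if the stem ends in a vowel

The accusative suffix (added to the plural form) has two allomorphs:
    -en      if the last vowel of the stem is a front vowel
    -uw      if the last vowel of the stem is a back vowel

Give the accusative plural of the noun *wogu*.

The final sound of *wogu* is /u/, which is a vowel, so the plural suffix is -wiv, giving *woguwiv*.
The plural form *woguwiv*: last vowel = /i/, a front vowel → -en → *woguwiven*.

woguwiven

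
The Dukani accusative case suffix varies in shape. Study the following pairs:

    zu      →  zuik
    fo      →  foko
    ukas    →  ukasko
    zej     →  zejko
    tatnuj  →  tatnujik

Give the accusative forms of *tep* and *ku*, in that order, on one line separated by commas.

tepko, kuik

The alternation tracks the last vowel of the stem — -ik when the last vowel of the stem is a high vowel (*zu*, *tatnuj*); -ko when the last vowel of the stem is a non-high vowel (*fo*, *ukas*, *zej*).
*tep* — last vowel /e/ (a non-high vowel) → -ko → *tepko*.
*ku*: last vowel = /u/, a high vowel → -ik → *kuik*.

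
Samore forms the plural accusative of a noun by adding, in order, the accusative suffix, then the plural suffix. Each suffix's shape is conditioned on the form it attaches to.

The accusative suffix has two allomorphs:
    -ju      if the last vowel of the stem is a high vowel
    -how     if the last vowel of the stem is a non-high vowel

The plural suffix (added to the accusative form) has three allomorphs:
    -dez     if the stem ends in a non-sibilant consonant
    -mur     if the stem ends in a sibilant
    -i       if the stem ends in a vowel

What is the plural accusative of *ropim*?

*ropim* — last vowel /i/ (a high vowel) → -ju → *ropimju*.
The accusative form *ropimju* — final sound /u/ (a vowel) → -i → *ropimjui*.

ropimjui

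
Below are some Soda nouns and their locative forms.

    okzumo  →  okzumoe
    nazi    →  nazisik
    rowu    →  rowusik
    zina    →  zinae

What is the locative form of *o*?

The pattern is height harmony: -sik when the last vowel of the stem is a high vowel (*nazi*, *rowu*); -e when the last vowel of the stem is a non-high vowel (*okzumo*, *zina*).
Since the last vowel of *o* is /o/ (a non-high vowel), it takes -e, giving *oe*.

oe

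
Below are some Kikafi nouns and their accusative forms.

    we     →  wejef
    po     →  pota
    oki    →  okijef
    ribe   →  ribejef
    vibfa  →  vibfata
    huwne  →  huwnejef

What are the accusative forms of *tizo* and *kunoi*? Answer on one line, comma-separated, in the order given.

The alternation tracks the last vowel of the stem — -jef when the last vowel of the stem is a front vowel (*we*, *oki*, *ribe*, *huwne*); -ta when the last vowel of the stem is a back vowel (*po*, *vibfa*).
Since the last vowel of *tizo* is /o/ (a back vowel), it takes -ta, giving *tizota*.
The last vowel of *kunoi* is /i/, which is a front vowel, so the suffix is -jef, giving *kunoijef*.

tizota, kunoijef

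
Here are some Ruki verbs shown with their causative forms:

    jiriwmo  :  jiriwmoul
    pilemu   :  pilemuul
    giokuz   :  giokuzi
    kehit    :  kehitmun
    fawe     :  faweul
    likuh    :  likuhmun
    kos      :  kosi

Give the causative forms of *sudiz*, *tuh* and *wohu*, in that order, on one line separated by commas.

sudizi, tuhmun, wohuul

The alternation tracks the final sound of the stem — -i when the stem ends in a sibilant (*giokuz*, *kos*); -mun when the stem ends in a non-sibilant consonant (*kehit*, *likuh*); -ul when the stem ends in a vowel (*jiriwmo*, *pilemu*, *fawe*).
The final sound of *sudiz* is /z/, which is a sibilant, so the suffix is -i, giving *sudizi*.
Since the final sound of *tuh* is /h/ (a non-sibilant consonant), it takes -mun, giving *tuhmun*.
*wohu*: final sound = /u/, a vowel → -ul → *wohuul*.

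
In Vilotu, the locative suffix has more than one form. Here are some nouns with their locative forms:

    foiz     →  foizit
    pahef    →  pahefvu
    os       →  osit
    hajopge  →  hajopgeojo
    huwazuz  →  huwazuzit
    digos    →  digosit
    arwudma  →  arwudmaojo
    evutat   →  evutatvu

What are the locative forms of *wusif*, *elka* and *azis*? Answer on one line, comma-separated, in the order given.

The alternation tracks the final sound of the stem — -it when the stem ends in a sibilant (*foiz*, *os*, *huwazuz*, *digos*); -vu when the stem ends in a non-sibilant consonant (*pahef*, *evutat*); -ojo when the stem ends in a vowel (*hajopge*, *arwudma*).
Since the final sound of *wusif* is /f/ (a non-sibilant consonant), it takes -vu, giving *wusifvu*.
Since the final sound of *elka* is /a/ (a vowel), it takes -ojo, giving *elkaojo*.
The final sound of *azis* is /s/, which is a sibilant, so the suffix is -it, giving *azisit*.

wusifvu, elkaojo, azisit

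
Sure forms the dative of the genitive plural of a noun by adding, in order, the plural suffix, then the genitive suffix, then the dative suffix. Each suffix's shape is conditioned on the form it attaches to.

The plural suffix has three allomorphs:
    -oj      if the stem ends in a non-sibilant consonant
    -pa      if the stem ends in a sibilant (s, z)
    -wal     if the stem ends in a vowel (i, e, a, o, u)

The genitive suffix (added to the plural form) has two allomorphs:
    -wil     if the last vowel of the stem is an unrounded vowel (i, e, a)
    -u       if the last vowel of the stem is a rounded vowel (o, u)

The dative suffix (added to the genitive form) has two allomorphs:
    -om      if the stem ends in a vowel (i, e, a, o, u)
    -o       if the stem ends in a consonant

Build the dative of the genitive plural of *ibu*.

*ibu* — final sound /u/ (a vowel) → -wal → *ibuwal*.
The plural form *ibuwal* — last vowel /a/ (an unrounded vowel) → -wil → *ibuwalwil*.
The final sound of the genitive form *ibuwalwil* is /l/, which is a consonant, so the dative suffix is -o, giving *ibuwalwilo*.

ibuwalwilo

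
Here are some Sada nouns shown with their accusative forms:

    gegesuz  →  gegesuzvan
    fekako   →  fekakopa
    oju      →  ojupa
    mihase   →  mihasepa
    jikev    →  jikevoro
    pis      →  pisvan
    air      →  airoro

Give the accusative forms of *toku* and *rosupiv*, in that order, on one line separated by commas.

Looking at the final sound of each stem: -van when the stem ends in a sibilant (*gegesuz*, *pis*); -oro when the stem ends in a non-sibilant consonant (*jikev*, *air*); -pa when the stem ends in a vowel (*fekako*, *oju*, *mihase*).
Since the final sound of *toku* is /u/ (a vowel), it takes -pa, giving *tokupa*.
*rosupiv*: final sound = /v/, a non-sibilant consonant → -oro → *rosupivoro*.

tokupa, rosupivoro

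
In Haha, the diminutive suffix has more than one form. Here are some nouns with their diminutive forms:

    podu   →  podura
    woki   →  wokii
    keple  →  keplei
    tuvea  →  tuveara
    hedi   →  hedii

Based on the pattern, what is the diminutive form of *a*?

ara

The alternation tracks the last vowel of the stem — -i when the last vowel of the stem is a front vowel (*woki*, *keple*, *hedi*); -ra when the last vowel of the stem is a back vowel (*podu*, *tuvea*).
*a*: last vowel = /a/, a back vowel → -ra → *ara*.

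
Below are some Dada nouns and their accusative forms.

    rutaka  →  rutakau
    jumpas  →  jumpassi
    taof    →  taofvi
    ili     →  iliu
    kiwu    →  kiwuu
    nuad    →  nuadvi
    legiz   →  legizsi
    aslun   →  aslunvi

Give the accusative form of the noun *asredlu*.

asredluu

The suffix is conditioned by the final sound: -si when the stem ends in a sibilant (*jumpas*, *legiz*); -vi when the stem ends in a non-sibilant consonant (*taof*, *nuad*, *aslun*); -u when the stem ends in a vowel (*rutaka*, *ili*, *kiwu*).
The final sound of *asredlu* is /u/, which is a vowel, so the suffix is -u, giving *asredluu*.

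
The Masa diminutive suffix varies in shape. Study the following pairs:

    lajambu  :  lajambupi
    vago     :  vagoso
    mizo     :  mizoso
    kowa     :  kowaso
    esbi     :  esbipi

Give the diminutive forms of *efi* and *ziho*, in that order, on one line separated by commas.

efipi, zihoso

The pattern is height harmony: -pi when the last vowel of the stem is a high vowel (*lajambu*, *esbi*); -so when the last vowel of the stem is a non-high vowel (*vago*, *mizo*, *kowa*).
Since the last vowel of *efi* is /i/ (a high vowel), it takes -pi, giving *efipi*.
Since the last vowel of *ziho* is /o/ (a non-high vowel), it takes -so, giving *zihoso*.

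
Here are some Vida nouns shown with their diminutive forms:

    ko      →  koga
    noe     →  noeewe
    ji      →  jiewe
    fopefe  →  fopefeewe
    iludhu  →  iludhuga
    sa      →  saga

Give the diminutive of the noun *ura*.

uraga

The alternation tracks the last vowel of the stem — -ewe when the last vowel of the stem is a front vowel (*noe*, *ji*, *fopefe*); -ga when the last vowel of the stem is a back vowel (*ko*, *iludhu*, *sa*).
*ura*: last vowel = /a/, a back vowel → -ga → *uraga*.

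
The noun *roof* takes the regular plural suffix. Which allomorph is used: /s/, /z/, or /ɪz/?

The stem *roof* ends in a voiceless non-sibilant consonant.
The plural suffix surfaces as /ɪz/ after sibilants, /s/ after other voiceless consonants, and /z/ after other voiced sounds.
So the plural -s on *roof* is pronounced /s/.

/s/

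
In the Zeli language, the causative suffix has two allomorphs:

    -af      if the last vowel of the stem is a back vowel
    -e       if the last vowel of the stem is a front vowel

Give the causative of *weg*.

*weg* — last vowel /e/ (a front vowel) → -e → *wege*.

wege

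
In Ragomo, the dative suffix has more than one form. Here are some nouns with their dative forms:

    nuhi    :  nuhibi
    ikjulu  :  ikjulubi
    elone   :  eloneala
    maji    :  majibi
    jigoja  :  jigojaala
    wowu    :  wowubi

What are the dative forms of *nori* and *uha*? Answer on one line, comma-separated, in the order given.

The pattern is height harmony: -bi when the last vowel of the stem is a high vowel (*nuhi*, *ikjulu*, *maji*, *wowu*); -ala when the last vowel of the stem is a non-high vowel (*elone*, *jigoja*).
*nori*: last vowel = /i/, a high vowel → -bi → *noribi*.
The last vowel of *uha* is /a/, which is a non-high vowel, so the suffix is -ala, giving *uhaala*.

noribi, uhaala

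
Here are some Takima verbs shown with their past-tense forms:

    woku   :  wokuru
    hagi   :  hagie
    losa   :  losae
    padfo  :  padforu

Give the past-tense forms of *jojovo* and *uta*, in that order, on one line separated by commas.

jojovoru, utae

The suffix is conditioned by the last vowel: -ru when the last vowel of the stem is a rounded vowel (*woku*, *padfo*); -e when the last vowel of the stem is an unrounded vowel (*hagi*, *losa*).
*jojovo* — last vowel /o/ (a rounded vowel) → -ru → *jojovoru*.
Since the last vowel of *uta* is /a/ (an unrounded vowel), it takes -e, giving *utae*.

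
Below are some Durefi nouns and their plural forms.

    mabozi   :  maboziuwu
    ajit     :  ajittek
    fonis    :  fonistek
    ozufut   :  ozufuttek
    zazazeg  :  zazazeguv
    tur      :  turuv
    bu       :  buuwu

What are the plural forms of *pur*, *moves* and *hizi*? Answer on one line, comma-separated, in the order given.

The pattern is voicing of the final sound: -tek when the stem ends in a voiceless consonant (*ajit*, *fonis*, *ozufut*); -uv when the stem ends in a voiced consonant (*zazazeg*, *tur*); -uwu when the stem ends in a vowel (*mabozi*, *bu*).
*pur* — final sound /r/ (a voiced consonant) → -uv → *puruv*.
Since the final sound of *moves* is /s/ (a voiceless consonant), it takes -tek, giving *movestek*.
The final sound of *hizi* is /i/, which is a vowel, so the suffix is -uwu, giving *hiziuwu*.

puruv, movestek, hiziuwu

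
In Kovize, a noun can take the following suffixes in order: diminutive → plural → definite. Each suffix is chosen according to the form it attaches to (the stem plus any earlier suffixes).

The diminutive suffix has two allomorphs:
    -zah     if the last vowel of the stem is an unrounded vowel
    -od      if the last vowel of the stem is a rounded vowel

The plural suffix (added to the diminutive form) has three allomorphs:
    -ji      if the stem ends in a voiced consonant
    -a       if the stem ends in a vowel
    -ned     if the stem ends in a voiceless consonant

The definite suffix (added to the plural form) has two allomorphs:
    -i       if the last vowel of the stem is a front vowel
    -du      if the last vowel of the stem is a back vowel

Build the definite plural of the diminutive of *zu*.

zuodjii

Since the last vowel of *zu* is /u/ (a rounded vowel), it takes -od, giving *zuod*.
The diminutive form *zuod* — final sound /d/ (a voiced consonant) → -ji → *zuodji*.
Since the last vowel of the plural form *zuodji* is /i/ (a front vowel), it takes -i, giving *zuodjii*.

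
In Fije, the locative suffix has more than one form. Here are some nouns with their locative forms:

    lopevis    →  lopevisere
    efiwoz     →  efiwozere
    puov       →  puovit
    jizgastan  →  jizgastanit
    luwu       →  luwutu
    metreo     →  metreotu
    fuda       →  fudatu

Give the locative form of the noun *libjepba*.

libjepbatu

Looking at the final sound of each stem: -ere when the stem ends in a sibilant (*lopevis*, *efiwoz*); -it when the stem ends in a non-sibilant consonant (*puov*, *jizgastan*); -tu when the stem ends in a vowel (*luwu*, *metreo*, *fuda*).
*libjepba*: final sound = /a/, a vowel → -tu → *libjepbatu*.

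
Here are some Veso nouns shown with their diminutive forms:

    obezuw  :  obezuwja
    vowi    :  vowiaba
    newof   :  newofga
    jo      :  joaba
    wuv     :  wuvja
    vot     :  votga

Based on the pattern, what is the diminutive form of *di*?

diaba

Looking at the final sound of each stem: -ga when the stem ends in a voiceless consonant (*newof*, *vot*); -ja when the stem ends in a voiced consonant (*obezuw*, *wuv*); -aba when the stem ends in a vowel (*vowi*, *jo*).
The final sound of *di* is /i/, which is a vowel, so the suffix is -aba, giving *diaba*.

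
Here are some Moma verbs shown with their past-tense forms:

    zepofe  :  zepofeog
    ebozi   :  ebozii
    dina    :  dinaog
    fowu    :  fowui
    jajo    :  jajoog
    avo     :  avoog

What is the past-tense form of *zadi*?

zadii

The alternation tracks the last vowel of the stem — -i when the last vowel of the stem is a high vowel (*ebozi*, *fowu*); -og when the last vowel of the stem is a non-high vowel (*zepofe*, *dina*, *jajo*, *avo*).
The last vowel of *zadi* is /i/, which is a high vowel, so the suffix is -i, giving *zadii*.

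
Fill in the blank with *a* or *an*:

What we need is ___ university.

The indefinite article is chosen by the initial *sound* of the following word, not its spelling.
*university* begins with the sound /juː/ (u pronounced /juː/) — a consonant sound.
So the article is *a*: What we need is a university.

a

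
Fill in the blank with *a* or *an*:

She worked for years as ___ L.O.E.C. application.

The indefinite article is chosen by the initial *sound* of the following word, not its spelling.
The initialism *L.O.E.C.* is read letter by letter; the first letter, L, is pronounced /ɛl/, which begins with a vowel sound.
So the article is *an*: She worked for years as an L.O.E.C. application.

an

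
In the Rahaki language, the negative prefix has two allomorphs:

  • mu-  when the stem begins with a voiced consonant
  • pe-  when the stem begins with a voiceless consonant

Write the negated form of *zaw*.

muzaw

Since the first consonant of *zaw* is /z/ (voiced), it takes mu-, giving *muzaw*.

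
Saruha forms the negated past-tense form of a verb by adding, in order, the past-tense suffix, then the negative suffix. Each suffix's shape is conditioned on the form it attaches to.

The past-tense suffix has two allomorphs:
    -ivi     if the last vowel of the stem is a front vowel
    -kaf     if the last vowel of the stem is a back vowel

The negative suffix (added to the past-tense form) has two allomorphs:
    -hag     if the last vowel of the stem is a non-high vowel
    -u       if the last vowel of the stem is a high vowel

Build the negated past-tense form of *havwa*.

Since the last vowel of *havwa* is /a/ (a back vowel), it takes -kaf, giving *havwakaf*.
The past-tense form *havwakaf* — last vowel /a/ (a non-high vowel) → -hag → *havwakafhag*.

havwakafhag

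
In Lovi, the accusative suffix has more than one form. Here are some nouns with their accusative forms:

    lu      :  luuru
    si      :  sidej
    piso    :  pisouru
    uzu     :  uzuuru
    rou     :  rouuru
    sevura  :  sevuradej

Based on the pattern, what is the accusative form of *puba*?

The pattern is rounding harmony: -uru when the last vowel of the stem is a rounded vowel (*lu*, *piso*, *uzu*, *rou*); -dej when the last vowel of the stem is an unrounded vowel (*si*, *sevura*).
Since the last vowel of *puba* is /a/ (an unrounded vowel), it takes -dej, giving *pubadej*.

pubadej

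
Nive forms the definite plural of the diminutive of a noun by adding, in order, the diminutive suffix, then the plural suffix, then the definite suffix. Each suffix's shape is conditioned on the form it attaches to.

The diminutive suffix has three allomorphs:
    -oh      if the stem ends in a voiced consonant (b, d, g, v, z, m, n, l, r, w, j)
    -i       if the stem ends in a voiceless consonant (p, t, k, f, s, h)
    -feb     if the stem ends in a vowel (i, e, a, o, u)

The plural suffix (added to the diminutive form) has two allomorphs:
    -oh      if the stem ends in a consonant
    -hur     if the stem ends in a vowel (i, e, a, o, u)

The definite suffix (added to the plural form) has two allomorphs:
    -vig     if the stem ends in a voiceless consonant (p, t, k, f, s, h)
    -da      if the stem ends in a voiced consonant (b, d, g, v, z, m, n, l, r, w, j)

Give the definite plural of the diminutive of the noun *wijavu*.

*wijavu*: final sound = /u/, a vowel → -feb → *wijavufeb*.
The diminutive form *wijavufeb*: final sound = /b/, a consonant → -oh → *wijavufeboh*.
The plural form *wijavufeboh*: final consonant = /h/, voiceless → -vig → *wijavufebohvig*.

wijavufebohvig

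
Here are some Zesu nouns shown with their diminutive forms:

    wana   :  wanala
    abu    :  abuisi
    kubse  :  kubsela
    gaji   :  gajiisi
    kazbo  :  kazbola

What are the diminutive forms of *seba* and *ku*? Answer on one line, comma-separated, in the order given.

Looking at the last vowel of each stem: -isi when the last vowel of the stem is a high vowel (*abu*, *gaji*); -la when the last vowel of the stem is a non-high vowel (*wana*, *kubse*, *kazbo*).
*seba* — last vowel /a/ (a non-high vowel) → -la → *sebala*.
The last vowel of *ku* is /u/, which is a high vowel, so the suffix is -isi, giving *kuisi*.

sebala, kuisi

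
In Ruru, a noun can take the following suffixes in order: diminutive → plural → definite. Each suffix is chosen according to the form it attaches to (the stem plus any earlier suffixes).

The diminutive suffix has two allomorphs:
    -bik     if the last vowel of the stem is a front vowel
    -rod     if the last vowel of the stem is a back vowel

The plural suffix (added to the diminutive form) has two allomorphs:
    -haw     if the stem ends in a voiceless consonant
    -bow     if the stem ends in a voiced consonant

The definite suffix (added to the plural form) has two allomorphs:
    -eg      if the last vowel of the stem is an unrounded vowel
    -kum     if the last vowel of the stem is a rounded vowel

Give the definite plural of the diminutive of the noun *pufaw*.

pufawrodbowkum

Since the last vowel of *pufaw* is /a/ (a back vowel), it takes -rod, giving *pufawrod*.
The diminutive form *pufawrod*: final consonant = /d/, voiced → -bow → *pufawrodbow*.
The last vowel of the plural form *pufawrodbow* is /o/, which is a rounded vowel, so the definite suffix is -kum, giving *pufawrodbowkum*.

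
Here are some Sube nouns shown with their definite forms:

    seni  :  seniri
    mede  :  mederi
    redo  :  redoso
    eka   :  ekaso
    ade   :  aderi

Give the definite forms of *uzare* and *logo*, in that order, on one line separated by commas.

Looking at the last vowel of each stem: -ri when the last vowel of the stem is a front vowel (*seni*, *mede*, *ade*); -so when the last vowel of the stem is a back vowel (*redo*, *eka*).
Since the last vowel of *uzare* is /e/ (a front vowel), it takes -ri, giving *uzareri*.
*logo* — last vowel /o/ (a back vowel) → -so → *logoso*.

uzareri, logoso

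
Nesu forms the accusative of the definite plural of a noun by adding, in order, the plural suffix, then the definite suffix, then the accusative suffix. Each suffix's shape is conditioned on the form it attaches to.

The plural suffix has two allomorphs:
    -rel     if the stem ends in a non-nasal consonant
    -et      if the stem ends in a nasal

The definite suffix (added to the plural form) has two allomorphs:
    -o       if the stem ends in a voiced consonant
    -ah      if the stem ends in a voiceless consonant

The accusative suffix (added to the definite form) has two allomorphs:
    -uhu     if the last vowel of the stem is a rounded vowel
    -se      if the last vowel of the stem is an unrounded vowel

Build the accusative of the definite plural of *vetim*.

The final consonant of *vetim* is /m/, which is a nasal, so the plural suffix is -et, giving *vetimet*.
The plural form *vetimet*: final consonant = /t/, voiceless → -ah → *vetimetah*.
The last vowel of the definite form *vetimetah* is /a/, which is an unrounded vowel, so the accusative suffix is -se, giving *vetimetahse*.

vetimetahse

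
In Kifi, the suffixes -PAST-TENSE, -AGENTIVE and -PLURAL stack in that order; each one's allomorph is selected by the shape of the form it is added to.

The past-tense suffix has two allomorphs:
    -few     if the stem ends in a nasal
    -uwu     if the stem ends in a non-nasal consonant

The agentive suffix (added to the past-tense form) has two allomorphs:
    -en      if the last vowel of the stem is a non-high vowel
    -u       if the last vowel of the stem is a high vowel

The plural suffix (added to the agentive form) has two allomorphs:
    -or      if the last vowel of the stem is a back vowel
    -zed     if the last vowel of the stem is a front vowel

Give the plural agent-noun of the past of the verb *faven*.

*faven* — final consonant /n/ (a nasal) → -few → *favenfew*.
The past-tense form *favenfew*: last vowel = /e/, a non-high vowel → -en → *favenfewen*.
The agentive form *favenfewen*: last vowel = /e/, a front vowel → -zed → *favenfewenzed*.

favenfewenzed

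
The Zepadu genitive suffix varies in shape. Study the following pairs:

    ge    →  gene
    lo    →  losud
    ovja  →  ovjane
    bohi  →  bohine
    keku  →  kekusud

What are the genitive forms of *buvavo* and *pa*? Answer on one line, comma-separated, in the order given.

buvavosud, pane

The suffix is conditioned by the last vowel: -sud when the last vowel of the stem is a rounded vowel (*lo*, *keku*); -ne when the last vowel of the stem is an unrounded vowel (*ge*, *ovja*, *bohi*).
Since the last vowel of *buvavo* is /o/ (a rounded vowel), it takes -sud, giving *buvavosud*.
The last vowel of *pa* is /a/, which is an unrounded vowel, so the suffix is -ne, giving *pane*.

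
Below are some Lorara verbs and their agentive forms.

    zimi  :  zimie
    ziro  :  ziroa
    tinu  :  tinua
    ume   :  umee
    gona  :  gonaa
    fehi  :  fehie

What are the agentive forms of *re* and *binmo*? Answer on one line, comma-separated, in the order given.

ree, binmoa

The suffix is conditioned by the last vowel: -e when the last vowel of the stem is a front vowel (*zimi*, *ume*, *fehi*); -a when the last vowel of the stem is a back vowel (*ziro*, *tinu*, *gona*).
The last vowel of *re* is /e/, which is a front vowel, so the suffix is -e, giving *ree*.
*binmo*: last vowel = /o/, a back vowel → -a → *binmoa*.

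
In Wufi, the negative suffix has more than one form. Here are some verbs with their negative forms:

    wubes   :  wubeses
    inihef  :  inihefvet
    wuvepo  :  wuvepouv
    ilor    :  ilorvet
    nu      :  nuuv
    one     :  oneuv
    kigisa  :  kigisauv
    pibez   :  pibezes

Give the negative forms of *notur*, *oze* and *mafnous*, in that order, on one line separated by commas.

noturvet, ozeuv, mafnouses

The suffix is conditioned by the final sound: -es when the stem ends in a sibilant (*wubes*, *pibez*); -vet when the stem ends in a non-sibilant consonant (*inihef*, *ilor*); -uv when the stem ends in a vowel (*wuvepo*, *nu*, *one*, *kigisa*).
*notur*: final sound = /r/, a non-sibilant consonant → -vet → *noturvet*.
*oze* — final sound /e/ (a vowel) → -uv → *ozeuv*.
*mafnous* — final sound /s/ (a sibilant) → -es → *mafnouses*.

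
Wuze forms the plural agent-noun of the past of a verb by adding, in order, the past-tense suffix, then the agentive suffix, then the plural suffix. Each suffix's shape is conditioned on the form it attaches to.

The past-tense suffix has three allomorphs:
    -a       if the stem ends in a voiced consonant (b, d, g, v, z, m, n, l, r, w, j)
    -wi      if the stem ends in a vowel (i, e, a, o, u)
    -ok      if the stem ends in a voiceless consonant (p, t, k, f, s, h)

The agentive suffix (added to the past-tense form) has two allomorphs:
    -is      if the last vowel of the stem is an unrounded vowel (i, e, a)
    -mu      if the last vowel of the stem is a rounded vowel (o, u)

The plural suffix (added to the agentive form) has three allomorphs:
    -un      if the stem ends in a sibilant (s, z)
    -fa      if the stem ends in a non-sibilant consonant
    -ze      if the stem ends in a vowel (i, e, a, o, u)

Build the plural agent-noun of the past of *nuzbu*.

nuzbuwiisun

The final sound of *nuzbu* is /u/, which is a vowel, so the past-tense suffix is -wi, giving *nuzbuwi*.
Since the last vowel of the past-tense form *nuzbuwi* is /i/ (an unrounded vowel), it takes -is, giving *nuzbuwiis*.
The agentive form *nuzbuwiis* — final sound /s/ (a sibilant) → -un → *nuzbuwiisun*.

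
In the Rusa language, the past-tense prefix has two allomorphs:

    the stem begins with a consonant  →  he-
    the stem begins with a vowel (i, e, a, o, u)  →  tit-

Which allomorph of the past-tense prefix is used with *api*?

tit-

*api*: first sound = /a/, a vowel → tit-.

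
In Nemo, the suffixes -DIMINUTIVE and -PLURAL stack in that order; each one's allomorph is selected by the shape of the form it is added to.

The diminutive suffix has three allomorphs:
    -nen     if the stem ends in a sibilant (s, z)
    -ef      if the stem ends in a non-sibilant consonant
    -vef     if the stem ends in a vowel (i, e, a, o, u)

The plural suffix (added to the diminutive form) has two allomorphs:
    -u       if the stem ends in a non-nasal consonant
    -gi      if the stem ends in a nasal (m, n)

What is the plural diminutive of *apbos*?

*apbos*: final sound = /s/, a sibilant → -nen → *apbosnen*.
The diminutive form *apbosnen*: final consonant = /n/, a nasal → -gi → *apbosnengi*.

apbosnengi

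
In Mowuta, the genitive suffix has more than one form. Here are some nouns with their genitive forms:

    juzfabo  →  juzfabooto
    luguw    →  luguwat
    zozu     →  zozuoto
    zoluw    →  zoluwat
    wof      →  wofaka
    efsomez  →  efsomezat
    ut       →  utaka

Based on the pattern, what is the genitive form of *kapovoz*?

kapovozat

Looking at the final sound of each stem: -aka when the stem ends in a voiceless consonant (*wof*, *ut*); -at when the stem ends in a voiced consonant (*luguw*, *zoluw*, *efsomez*); -oto when the stem ends in a vowel (*juzfabo*, *zozu*).
*kapovoz*: final sound = /z/, a voiced consonant → -at → *kapovozat*.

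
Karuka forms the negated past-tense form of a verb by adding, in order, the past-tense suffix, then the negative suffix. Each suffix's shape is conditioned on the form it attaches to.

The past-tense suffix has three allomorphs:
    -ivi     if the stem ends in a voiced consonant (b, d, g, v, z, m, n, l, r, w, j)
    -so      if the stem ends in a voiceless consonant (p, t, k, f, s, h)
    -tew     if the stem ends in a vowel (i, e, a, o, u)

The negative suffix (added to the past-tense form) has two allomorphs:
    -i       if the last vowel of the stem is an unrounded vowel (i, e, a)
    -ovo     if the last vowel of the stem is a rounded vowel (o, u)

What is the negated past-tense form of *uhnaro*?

The final sound of *uhnaro* is /o/, which is a vowel, so the past-tense suffix is -tew, giving *uhnarotew*.
The past-tense form *uhnarotew*: last vowel = /e/, an unrounded vowel → -i → *uhnarotewi*.

uhnarotewi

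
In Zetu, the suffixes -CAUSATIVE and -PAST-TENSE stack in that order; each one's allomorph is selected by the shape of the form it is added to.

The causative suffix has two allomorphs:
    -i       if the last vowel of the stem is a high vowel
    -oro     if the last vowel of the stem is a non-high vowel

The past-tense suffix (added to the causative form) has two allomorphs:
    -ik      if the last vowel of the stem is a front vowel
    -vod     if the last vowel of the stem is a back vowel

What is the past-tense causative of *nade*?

nadeorovod

*nade* — last vowel /e/ (a non-high vowel) → -oro → *nadeoro*.
The causative form *nadeoro*: last vowel = /o/, a back vowel → -vod → *nadeorovod*.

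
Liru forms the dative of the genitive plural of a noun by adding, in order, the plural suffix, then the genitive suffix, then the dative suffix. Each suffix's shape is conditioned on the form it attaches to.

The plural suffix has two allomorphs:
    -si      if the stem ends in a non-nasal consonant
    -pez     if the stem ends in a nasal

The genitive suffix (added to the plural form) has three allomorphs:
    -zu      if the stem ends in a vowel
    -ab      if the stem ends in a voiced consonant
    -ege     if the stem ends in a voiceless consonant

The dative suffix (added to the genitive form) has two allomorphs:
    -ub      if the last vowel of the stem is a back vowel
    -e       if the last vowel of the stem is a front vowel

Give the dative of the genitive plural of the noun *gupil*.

gupilsizuub

*gupil*: final consonant = /l/, non-nasal → -si → *gupilsi*.
The plural form *gupilsi*: final sound = /i/, a vowel → -zu → *gupilsizu*.
The genitive form *gupilsizu* — last vowel /u/ (a back vowel) → -ub → *gupilsizuub*.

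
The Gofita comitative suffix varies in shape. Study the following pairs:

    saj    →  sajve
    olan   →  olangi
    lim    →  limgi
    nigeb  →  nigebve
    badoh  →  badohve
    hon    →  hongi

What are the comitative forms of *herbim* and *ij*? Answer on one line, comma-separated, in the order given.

herbimgi, ijve

Looking at the final consonant of each stem: -gi when the stem ends in a nasal (*olan*, *lim*, *hon*); -ve when the stem ends in a non-nasal consonant (*saj*, *nigeb*, *badoh*).
The final consonant of *herbim* is /m/, which is a nasal, so the suffix is -gi, giving *herbimgi*.
Since the final consonant of *ij* is /j/ (non-nasal), it takes -ve, giving *ijve*.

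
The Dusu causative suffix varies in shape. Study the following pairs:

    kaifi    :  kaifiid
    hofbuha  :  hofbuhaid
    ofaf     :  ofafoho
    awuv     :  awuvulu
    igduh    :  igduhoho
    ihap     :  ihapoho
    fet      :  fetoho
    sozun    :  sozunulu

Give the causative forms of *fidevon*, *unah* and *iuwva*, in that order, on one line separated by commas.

fidevonulu, unahoho, iuwvaid

The pattern is voicing of the final sound: -oho when the stem ends in a voiceless consonant (*ofaf*, *igduh*, *ihap*, *fet*); -ulu when the stem ends in a voiced consonant (*awuv*, *sozun*); -id when the stem ends in a vowel (*kaifi*, *hofbuha*).
Since the final sound of *fidevon* is /n/ (a voiced consonant), it takes -ulu, giving *fidevonulu*.
Since the final sound of *unah* is /h/ (a voiceless consonant), it takes -oho, giving *unahoho*.
Since the final sound of *iuwva* is /a/ (a vowel), it takes -id, giving *iuwvaid*.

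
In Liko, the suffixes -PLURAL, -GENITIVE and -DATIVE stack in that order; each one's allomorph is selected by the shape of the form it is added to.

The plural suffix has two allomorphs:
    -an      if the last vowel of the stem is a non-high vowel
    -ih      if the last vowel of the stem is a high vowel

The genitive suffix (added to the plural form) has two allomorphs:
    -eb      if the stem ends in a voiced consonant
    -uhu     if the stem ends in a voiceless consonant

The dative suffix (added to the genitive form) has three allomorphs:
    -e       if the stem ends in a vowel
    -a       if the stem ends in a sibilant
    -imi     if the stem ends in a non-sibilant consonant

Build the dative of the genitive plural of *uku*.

Since the last vowel of *uku* is /u/ (a high vowel), it takes -ih, giving *ukuih*.
The final consonant of the plural form *ukuih* is /h/, which is voiceless, so the genitive suffix is -uhu, giving *ukuihuhu*.
The final sound of the genitive form *ukuihuhu* is /u/, which is a vowel, so the dative suffix is -e, giving *ukuihuhue*.

ukuihuhue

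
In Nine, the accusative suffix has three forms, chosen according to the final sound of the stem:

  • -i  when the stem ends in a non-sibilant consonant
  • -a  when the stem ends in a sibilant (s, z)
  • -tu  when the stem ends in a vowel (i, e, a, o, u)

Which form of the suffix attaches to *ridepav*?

The final sound of *ridepav* is /v/, which is a non-sibilant consonant, so the suffix is -i.

-i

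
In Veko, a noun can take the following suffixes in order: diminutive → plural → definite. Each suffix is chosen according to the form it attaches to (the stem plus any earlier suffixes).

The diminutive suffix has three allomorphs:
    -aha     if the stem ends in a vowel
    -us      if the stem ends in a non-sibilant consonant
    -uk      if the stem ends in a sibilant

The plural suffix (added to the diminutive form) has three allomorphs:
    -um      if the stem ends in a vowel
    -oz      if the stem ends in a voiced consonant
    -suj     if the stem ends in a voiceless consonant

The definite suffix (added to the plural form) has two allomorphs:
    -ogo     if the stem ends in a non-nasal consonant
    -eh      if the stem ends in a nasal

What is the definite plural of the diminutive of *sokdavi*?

The final sound of *sokdavi* is /i/, which is a vowel, so the diminutive suffix is -aha, giving *sokdaviaha*.
Since the final sound of the diminutive form *sokdaviaha* is /a/ (a vowel), it takes -um, giving *sokdaviahaum*.
The plural form *sokdaviahaum* — final consonant /m/ (a nasal) → -eh → *sokdaviahaumeh*.

sokdaviahaumeh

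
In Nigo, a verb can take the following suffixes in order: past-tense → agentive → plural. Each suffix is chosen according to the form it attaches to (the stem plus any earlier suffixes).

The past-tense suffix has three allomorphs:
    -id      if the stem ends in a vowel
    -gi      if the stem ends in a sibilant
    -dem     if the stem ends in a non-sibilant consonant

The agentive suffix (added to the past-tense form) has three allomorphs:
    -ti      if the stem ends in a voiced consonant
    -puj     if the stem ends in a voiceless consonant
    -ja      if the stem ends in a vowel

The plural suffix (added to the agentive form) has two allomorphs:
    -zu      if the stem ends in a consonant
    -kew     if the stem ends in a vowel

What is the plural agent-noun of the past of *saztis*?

*saztis* — final sound /s/ (a sibilant) → -gi → *saztisgi*.
The past-tense form *saztisgi* — final sound /i/ (a vowel) → -ja → *saztisgija*.
The agentive form *saztisgija* — final sound /a/ (a vowel) → -kew → *saztisgijakew*.

saztisgijakew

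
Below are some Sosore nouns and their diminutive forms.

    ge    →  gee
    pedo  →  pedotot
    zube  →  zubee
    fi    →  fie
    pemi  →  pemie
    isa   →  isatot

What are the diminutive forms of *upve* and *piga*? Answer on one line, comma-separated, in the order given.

The suffix is conditioned by the last vowel: -e when the last vowel of the stem is a front vowel (*ge*, *zube*, *fi*, *pemi*); -tot when the last vowel of the stem is a back vowel (*pedo*, *isa*).
The last vowel of *upve* is /e/, which is a front vowel, so the suffix is -e, giving *upvee*.
*piga*: last vowel = /a/, a back vowel → -tot → *pigatot*.

upvee, pigatot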